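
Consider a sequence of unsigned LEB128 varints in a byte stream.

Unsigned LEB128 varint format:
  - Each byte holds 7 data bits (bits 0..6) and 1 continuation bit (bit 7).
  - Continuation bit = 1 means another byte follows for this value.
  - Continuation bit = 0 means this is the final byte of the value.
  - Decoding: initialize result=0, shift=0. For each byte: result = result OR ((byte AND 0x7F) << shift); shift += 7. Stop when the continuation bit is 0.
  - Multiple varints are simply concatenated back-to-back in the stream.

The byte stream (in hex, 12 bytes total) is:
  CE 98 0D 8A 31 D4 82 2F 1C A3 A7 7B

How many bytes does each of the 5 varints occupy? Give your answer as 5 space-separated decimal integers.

Answer: 3 2 3 1 3

Derivation:
  byte[0]=0xCE cont=1 payload=0x4E=78: acc |= 78<<0 -> acc=78 shift=7
  byte[1]=0x98 cont=1 payload=0x18=24: acc |= 24<<7 -> acc=3150 shift=14
  byte[2]=0x0D cont=0 payload=0x0D=13: acc |= 13<<14 -> acc=216142 shift=21 [end]
Varint 1: bytes[0:3] = CE 98 0D -> value 216142 (3 byte(s))
  byte[3]=0x8A cont=1 payload=0x0A=10: acc |= 10<<0 -> acc=10 shift=7
  byte[4]=0x31 cont=0 payload=0x31=49: acc |= 49<<7 -> acc=6282 shift=14 [end]
Varint 2: bytes[3:5] = 8A 31 -> value 6282 (2 byte(s))
  byte[5]=0xD4 cont=1 payload=0x54=84: acc |= 84<<0 -> acc=84 shift=7
  byte[6]=0x82 cont=1 payload=0x02=2: acc |= 2<<7 -> acc=340 shift=14
  byte[7]=0x2F cont=0 payload=0x2F=47: acc |= 47<<14 -> acc=770388 shift=21 [end]
Varint 3: bytes[5:8] = D4 82 2F -> value 770388 (3 byte(s))
  byte[8]=0x1C cont=0 payload=0x1C=28: acc |= 28<<0 -> acc=28 shift=7 [end]
Varint 4: bytes[8:9] = 1C -> value 28 (1 byte(s))
  byte[9]=0xA3 cont=1 payload=0x23=35: acc |= 35<<0 -> acc=35 shift=7
  byte[10]=0xA7 cont=1 payload=0x27=39: acc |= 39<<7 -> acc=5027 shift=14
  byte[11]=0x7B cont=0 payload=0x7B=123: acc |= 123<<14 -> acc=2020259 shift=21 [end]
Varint 5: bytes[9:12] = A3 A7 7B -> value 2020259 (3 byte(s))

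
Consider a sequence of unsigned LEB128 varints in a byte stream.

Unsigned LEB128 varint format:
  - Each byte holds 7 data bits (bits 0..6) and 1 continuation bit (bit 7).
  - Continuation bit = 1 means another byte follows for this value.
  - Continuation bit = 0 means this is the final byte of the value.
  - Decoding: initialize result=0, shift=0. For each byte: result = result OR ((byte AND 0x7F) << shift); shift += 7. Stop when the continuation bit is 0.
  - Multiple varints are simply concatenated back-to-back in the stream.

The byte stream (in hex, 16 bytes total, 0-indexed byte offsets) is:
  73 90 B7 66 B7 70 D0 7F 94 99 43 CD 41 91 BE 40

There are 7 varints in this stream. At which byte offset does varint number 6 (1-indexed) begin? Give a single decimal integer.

Answer: 11

Derivation:
  byte[0]=0x73 cont=0 payload=0x73=115: acc |= 115<<0 -> acc=115 shift=7 [end]
Varint 1: bytes[0:1] = 73 -> value 115 (1 byte(s))
  byte[1]=0x90 cont=1 payload=0x10=16: acc |= 16<<0 -> acc=16 shift=7
  byte[2]=0xB7 cont=1 payload=0x37=55: acc |= 55<<7 -> acc=7056 shift=14
  byte[3]=0x66 cont=0 payload=0x66=102: acc |= 102<<14 -> acc=1678224 shift=21 [end]
Varint 2: bytes[1:4] = 90 B7 66 -> value 1678224 (3 byte(s))
  byte[4]=0xB7 cont=1 payload=0x37=55: acc |= 55<<0 -> acc=55 shift=7
  byte[5]=0x70 cont=0 payload=0x70=112: acc |= 112<<7 -> acc=14391 shift=14 [end]
Varint 3: bytes[4:6] = B7 70 -> value 14391 (2 byte(s))
  byte[6]=0xD0 cont=1 payload=0x50=80: acc |= 80<<0 -> acc=80 shift=7
  byte[7]=0x7F cont=0 payload=0x7F=127: acc |= 127<<7 -> acc=16336 shift=14 [end]
Varint 4: bytes[6:8] = D0 7F -> value 16336 (2 byte(s))
  byte[8]=0x94 cont=1 payload=0x14=20: acc |= 20<<0 -> acc=20 shift=7
  byte[9]=0x99 cont=1 payload=0x19=25: acc |= 25<<7 -> acc=3220 shift=14
  byte[10]=0x43 cont=0 payload=0x43=67: acc |= 67<<14 -> acc=1100948 shift=21 [end]
Varint 5: bytes[8:11] = 94 99 43 -> value 1100948 (3 byte(s))
  byte[11]=0xCD cont=1 payload=0x4D=77: acc |= 77<<0 -> acc=77 shift=7
  byte[12]=0x41 cont=0 payload=0x41=65: acc |= 65<<7 -> acc=8397 shift=14 [end]
Varint 6: bytes[11:13] = CD 41 -> value 8397 (2 byte(s))
  byte[13]=0x91 cont=1 payload=0x11=17: acc |= 17<<0 -> acc=17 shift=7
  byte[14]=0xBE cont=1 payload=0x3E=62: acc |= 62<<7 -> acc=7953 shift=14
  byte[15]=0x40 cont=0 payload=0x40=64: acc |= 64<<14 -> acc=1056529 shift=21 [end]
Varint 7: bytes[13:16] = 91 BE 40 -> value 1056529 (3 byte(s))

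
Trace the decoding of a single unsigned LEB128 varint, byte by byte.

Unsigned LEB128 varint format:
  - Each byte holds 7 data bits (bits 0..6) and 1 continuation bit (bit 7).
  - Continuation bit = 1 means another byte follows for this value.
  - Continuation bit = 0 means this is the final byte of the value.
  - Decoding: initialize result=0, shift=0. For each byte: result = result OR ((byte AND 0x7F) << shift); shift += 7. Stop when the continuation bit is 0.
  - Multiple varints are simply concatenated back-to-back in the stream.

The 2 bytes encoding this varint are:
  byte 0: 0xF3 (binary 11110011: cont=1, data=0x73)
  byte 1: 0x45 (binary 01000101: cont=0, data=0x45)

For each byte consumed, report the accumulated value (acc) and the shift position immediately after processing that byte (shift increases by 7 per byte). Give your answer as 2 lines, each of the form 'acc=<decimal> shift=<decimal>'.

Answer: acc=115 shift=7
acc=8947 shift=14

Derivation:
byte 0=0xF3: payload=0x73=115, contrib = 115<<0 = 115; acc -> 115, shift -> 7
byte 1=0x45: payload=0x45=69, contrib = 69<<7 = 8832; acc -> 8947, shift -> 14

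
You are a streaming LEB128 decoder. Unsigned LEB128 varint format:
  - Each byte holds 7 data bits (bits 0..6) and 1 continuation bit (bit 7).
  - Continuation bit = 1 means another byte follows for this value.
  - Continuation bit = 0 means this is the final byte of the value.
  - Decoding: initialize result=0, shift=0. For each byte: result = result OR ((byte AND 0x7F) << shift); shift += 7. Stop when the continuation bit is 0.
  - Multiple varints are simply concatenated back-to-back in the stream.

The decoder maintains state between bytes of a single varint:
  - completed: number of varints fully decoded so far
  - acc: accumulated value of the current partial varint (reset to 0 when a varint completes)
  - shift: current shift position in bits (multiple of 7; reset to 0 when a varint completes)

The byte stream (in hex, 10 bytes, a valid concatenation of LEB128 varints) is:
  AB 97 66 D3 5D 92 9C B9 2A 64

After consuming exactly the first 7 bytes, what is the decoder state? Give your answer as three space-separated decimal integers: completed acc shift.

byte[0]=0xAB cont=1 payload=0x2B: acc |= 43<<0 -> completed=0 acc=43 shift=7
byte[1]=0x97 cont=1 payload=0x17: acc |= 23<<7 -> completed=0 acc=2987 shift=14
byte[2]=0x66 cont=0 payload=0x66: varint #1 complete (value=1674155); reset -> completed=1 acc=0 shift=0
byte[3]=0xD3 cont=1 payload=0x53: acc |= 83<<0 -> completed=1 acc=83 shift=7
byte[4]=0x5D cont=0 payload=0x5D: varint #2 complete (value=11987); reset -> completed=2 acc=0 shift=0
byte[5]=0x92 cont=1 payload=0x12: acc |= 18<<0 -> completed=2 acc=18 shift=7
byte[6]=0x9C cont=1 payload=0x1C: acc |= 28<<7 -> completed=2 acc=3602 shift=14

Answer: 2 3602 14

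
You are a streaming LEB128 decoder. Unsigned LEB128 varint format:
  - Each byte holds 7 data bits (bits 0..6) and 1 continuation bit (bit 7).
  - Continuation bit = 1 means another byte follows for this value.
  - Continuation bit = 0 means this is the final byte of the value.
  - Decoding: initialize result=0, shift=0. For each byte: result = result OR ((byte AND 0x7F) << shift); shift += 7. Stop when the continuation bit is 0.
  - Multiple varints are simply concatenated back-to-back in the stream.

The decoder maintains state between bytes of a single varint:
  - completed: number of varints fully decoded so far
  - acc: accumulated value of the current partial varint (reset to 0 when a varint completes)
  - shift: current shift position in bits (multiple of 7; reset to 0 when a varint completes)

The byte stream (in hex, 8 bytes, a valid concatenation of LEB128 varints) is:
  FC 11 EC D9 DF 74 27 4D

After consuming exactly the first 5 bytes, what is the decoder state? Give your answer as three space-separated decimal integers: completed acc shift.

byte[0]=0xFC cont=1 payload=0x7C: acc |= 124<<0 -> completed=0 acc=124 shift=7
byte[1]=0x11 cont=0 payload=0x11: varint #1 complete (value=2300); reset -> completed=1 acc=0 shift=0
byte[2]=0xEC cont=1 payload=0x6C: acc |= 108<<0 -> completed=1 acc=108 shift=7
byte[3]=0xD9 cont=1 payload=0x59: acc |= 89<<7 -> completed=1 acc=11500 shift=14
byte[4]=0xDF cont=1 payload=0x5F: acc |= 95<<14 -> completed=1 acc=1567980 shift=21

Answer: 1 1567980 21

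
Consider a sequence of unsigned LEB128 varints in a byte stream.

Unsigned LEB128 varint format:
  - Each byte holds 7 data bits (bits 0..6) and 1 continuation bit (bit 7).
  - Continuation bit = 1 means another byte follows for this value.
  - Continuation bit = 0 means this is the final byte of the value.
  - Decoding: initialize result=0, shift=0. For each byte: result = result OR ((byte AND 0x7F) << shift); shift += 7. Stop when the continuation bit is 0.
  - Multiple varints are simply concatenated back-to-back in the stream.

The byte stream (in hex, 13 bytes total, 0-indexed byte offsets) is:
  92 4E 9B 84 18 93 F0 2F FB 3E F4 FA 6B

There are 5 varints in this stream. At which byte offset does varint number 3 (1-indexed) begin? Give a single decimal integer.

Answer: 5

Derivation:
  byte[0]=0x92 cont=1 payload=0x12=18: acc |= 18<<0 -> acc=18 shift=7
  byte[1]=0x4E cont=0 payload=0x4E=78: acc |= 78<<7 -> acc=10002 shift=14 [end]
Varint 1: bytes[0:2] = 92 4E -> value 10002 (2 byte(s))
  byte[2]=0x9B cont=1 payload=0x1B=27: acc |= 27<<0 -> acc=27 shift=7
  byte[3]=0x84 cont=1 payload=0x04=4: acc |= 4<<7 -> acc=539 shift=14
  byte[4]=0x18 cont=0 payload=0x18=24: acc |= 24<<14 -> acc=393755 shift=21 [end]
Varint 2: bytes[2:5] = 9B 84 18 -> value 393755 (3 byte(s))
  byte[5]=0x93 cont=1 payload=0x13=19: acc |= 19<<0 -> acc=19 shift=7
  byte[6]=0xF0 cont=1 payload=0x70=112: acc |= 112<<7 -> acc=14355 shift=14
  byte[7]=0x2F cont=0 payload=0x2F=47: acc |= 47<<14 -> acc=784403 shift=21 [end]
Varint 3: bytes[5:8] = 93 F0 2F -> value 784403 (3 byte(s))
  byte[8]=0xFB cont=1 payload=0x7B=123: acc |= 123<<0 -> acc=123 shift=7
  byte[9]=0x3E cont=0 payload=0x3E=62: acc |= 62<<7 -> acc=8059 shift=14 [end]
Varint 4: bytes[8:10] = FB 3E -> value 8059 (2 byte(s))
  byte[10]=0xF4 cont=1 payload=0x74=116: acc |= 116<<0 -> acc=116 shift=7
  byte[11]=0xFA cont=1 payload=0x7A=122: acc |= 122<<7 -> acc=15732 shift=14
  byte[12]=0x6B cont=0 payload=0x6B=107: acc |= 107<<14 -> acc=1768820 shift=21 [end]
Varint 5: bytes[10:13] = F4 FA 6B -> value 1768820 (3 byte(s))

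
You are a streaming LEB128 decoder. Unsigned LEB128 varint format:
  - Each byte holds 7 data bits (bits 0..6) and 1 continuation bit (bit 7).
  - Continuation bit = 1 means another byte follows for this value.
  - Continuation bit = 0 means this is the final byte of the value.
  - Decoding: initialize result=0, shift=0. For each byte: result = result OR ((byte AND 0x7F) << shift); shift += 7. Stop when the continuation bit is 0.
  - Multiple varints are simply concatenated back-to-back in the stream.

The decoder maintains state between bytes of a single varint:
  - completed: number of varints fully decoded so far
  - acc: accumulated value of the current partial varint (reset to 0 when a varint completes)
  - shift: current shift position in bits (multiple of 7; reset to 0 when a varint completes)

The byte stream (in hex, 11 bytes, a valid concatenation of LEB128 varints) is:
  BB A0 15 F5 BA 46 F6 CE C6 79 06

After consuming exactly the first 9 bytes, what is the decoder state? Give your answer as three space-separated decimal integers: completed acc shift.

Answer: 2 1156982 21

Derivation:
byte[0]=0xBB cont=1 payload=0x3B: acc |= 59<<0 -> completed=0 acc=59 shift=7
byte[1]=0xA0 cont=1 payload=0x20: acc |= 32<<7 -> completed=0 acc=4155 shift=14
byte[2]=0x15 cont=0 payload=0x15: varint #1 complete (value=348219); reset -> completed=1 acc=0 shift=0
byte[3]=0xF5 cont=1 payload=0x75: acc |= 117<<0 -> completed=1 acc=117 shift=7
byte[4]=0xBA cont=1 payload=0x3A: acc |= 58<<7 -> completed=1 acc=7541 shift=14
byte[5]=0x46 cont=0 payload=0x46: varint #2 complete (value=1154421); reset -> completed=2 acc=0 shift=0
byte[6]=0xF6 cont=1 payload=0x76: acc |= 118<<0 -> completed=2 acc=118 shift=7
byte[7]=0xCE cont=1 payload=0x4E: acc |= 78<<7 -> completed=2 acc=10102 shift=14
byte[8]=0xC6 cont=1 payload=0x46: acc |= 70<<14 -> completed=2 acc=1156982 shift=21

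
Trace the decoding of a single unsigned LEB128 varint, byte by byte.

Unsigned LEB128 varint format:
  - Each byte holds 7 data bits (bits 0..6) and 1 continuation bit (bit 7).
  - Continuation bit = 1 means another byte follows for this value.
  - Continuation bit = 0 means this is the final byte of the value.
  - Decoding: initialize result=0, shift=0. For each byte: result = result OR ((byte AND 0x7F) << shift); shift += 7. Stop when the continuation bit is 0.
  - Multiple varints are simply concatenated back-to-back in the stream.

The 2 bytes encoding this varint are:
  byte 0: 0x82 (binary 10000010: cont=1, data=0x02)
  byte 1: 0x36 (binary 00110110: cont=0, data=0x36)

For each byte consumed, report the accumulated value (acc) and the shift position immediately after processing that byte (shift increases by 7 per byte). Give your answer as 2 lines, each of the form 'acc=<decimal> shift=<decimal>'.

Answer: acc=2 shift=7
acc=6914 shift=14

Derivation:
byte 0=0x82: payload=0x02=2, contrib = 2<<0 = 2; acc -> 2, shift -> 7
byte 1=0x36: payload=0x36=54, contrib = 54<<7 = 6912; acc -> 6914, shift -> 14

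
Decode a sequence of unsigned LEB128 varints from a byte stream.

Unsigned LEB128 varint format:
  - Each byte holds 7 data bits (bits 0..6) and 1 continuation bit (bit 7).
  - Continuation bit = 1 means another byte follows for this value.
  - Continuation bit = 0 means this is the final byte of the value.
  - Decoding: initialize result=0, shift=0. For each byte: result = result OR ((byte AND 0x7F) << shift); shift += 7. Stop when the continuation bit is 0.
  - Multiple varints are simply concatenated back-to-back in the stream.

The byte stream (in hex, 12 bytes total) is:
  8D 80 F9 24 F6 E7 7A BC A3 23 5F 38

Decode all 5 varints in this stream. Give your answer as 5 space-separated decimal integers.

  byte[0]=0x8D cont=1 payload=0x0D=13: acc |= 13<<0 -> acc=13 shift=7
  byte[1]=0x80 cont=1 payload=0x00=0: acc |= 0<<7 -> acc=13 shift=14
  byte[2]=0xF9 cont=1 payload=0x79=121: acc |= 121<<14 -> acc=1982477 shift=21
  byte[3]=0x24 cont=0 payload=0x24=36: acc |= 36<<21 -> acc=77479949 shift=28 [end]
Varint 1: bytes[0:4] = 8D 80 F9 24 -> value 77479949 (4 byte(s))
  byte[4]=0xF6 cont=1 payload=0x76=118: acc |= 118<<0 -> acc=118 shift=7
  byte[5]=0xE7 cont=1 payload=0x67=103: acc |= 103<<7 -> acc=13302 shift=14
  byte[6]=0x7A cont=0 payload=0x7A=122: acc |= 122<<14 -> acc=2012150 shift=21 [end]
Varint 2: bytes[4:7] = F6 E7 7A -> value 2012150 (3 byte(s))
  byte[7]=0xBC cont=1 payload=0x3C=60: acc |= 60<<0 -> acc=60 shift=7
  byte[8]=0xA3 cont=1 payload=0x23=35: acc |= 35<<7 -> acc=4540 shift=14
  byte[9]=0x23 cont=0 payload=0x23=35: acc |= 35<<14 -> acc=577980 shift=21 [end]
Varint 3: bytes[7:10] = BC A3 23 -> value 577980 (3 byte(s))
  byte[10]=0x5F cont=0 payload=0x5F=95: acc |= 95<<0 -> acc=95 shift=7 [end]
Varint 4: bytes[10:11] = 5F -> value 95 (1 byte(s))
  byte[11]=0x38 cont=0 payload=0x38=56: acc |= 56<<0 -> acc=56 shift=7 [end]
Varint 5: bytes[11:12] = 38 -> value 56 (1 byte(s))

Answer: 77479949 2012150 577980 95 56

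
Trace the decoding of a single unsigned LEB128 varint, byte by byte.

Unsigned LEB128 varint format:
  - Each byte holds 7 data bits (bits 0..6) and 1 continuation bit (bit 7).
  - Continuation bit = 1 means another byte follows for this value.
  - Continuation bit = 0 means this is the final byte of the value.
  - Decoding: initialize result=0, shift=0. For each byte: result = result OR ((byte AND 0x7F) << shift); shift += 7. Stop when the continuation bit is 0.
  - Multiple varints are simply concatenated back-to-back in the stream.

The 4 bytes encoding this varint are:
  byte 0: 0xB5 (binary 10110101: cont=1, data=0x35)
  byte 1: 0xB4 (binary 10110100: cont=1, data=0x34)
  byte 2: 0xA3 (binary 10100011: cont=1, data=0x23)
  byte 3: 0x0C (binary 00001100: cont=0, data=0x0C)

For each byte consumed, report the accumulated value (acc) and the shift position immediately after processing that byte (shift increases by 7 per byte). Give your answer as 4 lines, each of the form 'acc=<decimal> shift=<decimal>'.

Answer: acc=53 shift=7
acc=6709 shift=14
acc=580149 shift=21
acc=25745973 shift=28

Derivation:
byte 0=0xB5: payload=0x35=53, contrib = 53<<0 = 53; acc -> 53, shift -> 7
byte 1=0xB4: payload=0x34=52, contrib = 52<<7 = 6656; acc -> 6709, shift -> 14
byte 2=0xA3: payload=0x23=35, contrib = 35<<14 = 573440; acc -> 580149, shift -> 21
byte 3=0x0C: payload=0x0C=12, contrib = 12<<21 = 25165824; acc -> 25745973, shift -> 28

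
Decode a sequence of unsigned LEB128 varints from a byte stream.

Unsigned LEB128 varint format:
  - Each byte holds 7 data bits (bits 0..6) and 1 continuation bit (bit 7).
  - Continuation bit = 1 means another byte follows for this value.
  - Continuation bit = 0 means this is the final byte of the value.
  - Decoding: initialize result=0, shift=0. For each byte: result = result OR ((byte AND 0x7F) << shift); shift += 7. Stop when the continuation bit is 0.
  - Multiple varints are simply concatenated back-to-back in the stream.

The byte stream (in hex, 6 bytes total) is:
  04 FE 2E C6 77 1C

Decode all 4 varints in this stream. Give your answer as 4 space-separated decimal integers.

Answer: 4 6014 15302 28

Derivation:
  byte[0]=0x04 cont=0 payload=0x04=4: acc |= 4<<0 -> acc=4 shift=7 [end]
Varint 1: bytes[0:1] = 04 -> value 4 (1 byte(s))
  byte[1]=0xFE cont=1 payload=0x7E=126: acc |= 126<<0 -> acc=126 shift=7
  byte[2]=0x2E cont=0 payload=0x2E=46: acc |= 46<<7 -> acc=6014 shift=14 [end]
Varint 2: bytes[1:3] = FE 2E -> value 6014 (2 byte(s))
  byte[3]=0xC6 cont=1 payload=0x46=70: acc |= 70<<0 -> acc=70 shift=7
  byte[4]=0x77 cont=0 payload=0x77=119: acc |= 119<<7 -> acc=15302 shift=14 [end]
Varint 3: bytes[3:5] = C6 77 -> value 15302 (2 byte(s))
  byte[5]=0x1C cont=0 payload=0x1C=28: acc |= 28<<0 -> acc=28 shift=7 [end]
Varint 4: bytes[5:6] = 1C -> value 28 (1 byte(s))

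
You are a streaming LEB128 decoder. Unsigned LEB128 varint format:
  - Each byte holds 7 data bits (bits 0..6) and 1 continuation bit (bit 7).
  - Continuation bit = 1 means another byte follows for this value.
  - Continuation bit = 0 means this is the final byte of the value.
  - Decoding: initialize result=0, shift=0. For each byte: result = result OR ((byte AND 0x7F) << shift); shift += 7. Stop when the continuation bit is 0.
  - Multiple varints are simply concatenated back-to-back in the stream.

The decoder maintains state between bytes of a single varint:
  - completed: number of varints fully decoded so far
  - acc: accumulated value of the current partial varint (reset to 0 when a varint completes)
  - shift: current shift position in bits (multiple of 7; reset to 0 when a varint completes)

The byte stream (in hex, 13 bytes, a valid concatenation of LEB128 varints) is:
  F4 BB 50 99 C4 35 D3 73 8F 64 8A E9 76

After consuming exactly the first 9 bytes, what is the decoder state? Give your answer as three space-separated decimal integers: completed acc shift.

Answer: 3 15 7

Derivation:
byte[0]=0xF4 cont=1 payload=0x74: acc |= 116<<0 -> completed=0 acc=116 shift=7
byte[1]=0xBB cont=1 payload=0x3B: acc |= 59<<7 -> completed=0 acc=7668 shift=14
byte[2]=0x50 cont=0 payload=0x50: varint #1 complete (value=1318388); reset -> completed=1 acc=0 shift=0
byte[3]=0x99 cont=1 payload=0x19: acc |= 25<<0 -> completed=1 acc=25 shift=7
byte[4]=0xC4 cont=1 payload=0x44: acc |= 68<<7 -> completed=1 acc=8729 shift=14
byte[5]=0x35 cont=0 payload=0x35: varint #2 complete (value=877081); reset -> completed=2 acc=0 shift=0
byte[6]=0xD3 cont=1 payload=0x53: acc |= 83<<0 -> completed=2 acc=83 shift=7
byte[7]=0x73 cont=0 payload=0x73: varint #3 complete (value=14803); reset -> completed=3 acc=0 shift=0
byte[8]=0x8F cont=1 payload=0x0F: acc |= 15<<0 -> completed=3 acc=15 shift=7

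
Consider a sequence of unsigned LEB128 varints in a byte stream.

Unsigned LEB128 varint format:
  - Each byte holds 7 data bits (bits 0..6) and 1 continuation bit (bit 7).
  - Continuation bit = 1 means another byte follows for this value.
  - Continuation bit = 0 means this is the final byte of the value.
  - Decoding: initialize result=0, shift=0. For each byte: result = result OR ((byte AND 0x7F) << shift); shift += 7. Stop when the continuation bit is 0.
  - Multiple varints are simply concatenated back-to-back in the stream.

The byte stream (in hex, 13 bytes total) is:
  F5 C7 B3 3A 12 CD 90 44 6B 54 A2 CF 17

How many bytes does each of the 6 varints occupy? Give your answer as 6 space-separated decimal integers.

Answer: 4 1 3 1 1 3

Derivation:
  byte[0]=0xF5 cont=1 payload=0x75=117: acc |= 117<<0 -> acc=117 shift=7
  byte[1]=0xC7 cont=1 payload=0x47=71: acc |= 71<<7 -> acc=9205 shift=14
  byte[2]=0xB3 cont=1 payload=0x33=51: acc |= 51<<14 -> acc=844789 shift=21
  byte[3]=0x3A cont=0 payload=0x3A=58: acc |= 58<<21 -> acc=122479605 shift=28 [end]
Varint 1: bytes[0:4] = F5 C7 B3 3A -> value 122479605 (4 byte(s))
  byte[4]=0x12 cont=0 payload=0x12=18: acc |= 18<<0 -> acc=18 shift=7 [end]
Varint 2: bytes[4:5] = 12 -> value 18 (1 byte(s))
  byte[5]=0xCD cont=1 payload=0x4D=77: acc |= 77<<0 -> acc=77 shift=7
  byte[6]=0x90 cont=1 payload=0x10=16: acc |= 16<<7 -> acc=2125 shift=14
  byte[7]=0x44 cont=0 payload=0x44=68: acc |= 68<<14 -> acc=1116237 shift=21 [end]
Varint 3: bytes[5:8] = CD 90 44 -> value 1116237 (3 byte(s))
  byte[8]=0x6B cont=0 payload=0x6B=107: acc |= 107<<0 -> acc=107 shift=7 [end]
Varint 4: bytes[8:9] = 6B -> value 107 (1 byte(s))
  byte[9]=0x54 cont=0 payload=0x54=84: acc |= 84<<0 -> acc=84 shift=7 [end]
Varint 5: bytes[9:10] = 54 -> value 84 (1 byte(s))
  byte[10]=0xA2 cont=1 payload=0x22=34: acc |= 34<<0 -> acc=34 shift=7
  byte[11]=0xCF cont=1 payload=0x4F=79: acc |= 79<<7 -> acc=10146 shift=14
  byte[12]=0x17 cont=0 payload=0x17=23: acc |= 23<<14 -> acc=386978 shift=21 [end]
Varint 6: bytes[10:13] = A2 CF 17 -> value 386978 (3 byte(s))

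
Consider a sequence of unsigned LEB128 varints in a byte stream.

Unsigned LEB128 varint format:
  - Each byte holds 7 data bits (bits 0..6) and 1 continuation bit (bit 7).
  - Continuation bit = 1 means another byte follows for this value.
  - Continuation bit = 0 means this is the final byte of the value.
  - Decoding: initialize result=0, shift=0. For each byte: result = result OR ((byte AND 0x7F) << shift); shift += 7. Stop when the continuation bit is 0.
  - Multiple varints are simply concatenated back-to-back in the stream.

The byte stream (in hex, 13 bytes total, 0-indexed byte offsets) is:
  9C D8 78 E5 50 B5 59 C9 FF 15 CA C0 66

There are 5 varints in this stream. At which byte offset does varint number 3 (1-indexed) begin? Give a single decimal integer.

Answer: 5

Derivation:
  byte[0]=0x9C cont=1 payload=0x1C=28: acc |= 28<<0 -> acc=28 shift=7
  byte[1]=0xD8 cont=1 payload=0x58=88: acc |= 88<<7 -> acc=11292 shift=14
  byte[2]=0x78 cont=0 payload=0x78=120: acc |= 120<<14 -> acc=1977372 shift=21 [end]
Varint 1: bytes[0:3] = 9C D8 78 -> value 1977372 (3 byte(s))
  byte[3]=0xE5 cont=1 payload=0x65=101: acc |= 101<<0 -> acc=101 shift=7
  byte[4]=0x50 cont=0 payload=0x50=80: acc |= 80<<7 -> acc=10341 shift=14 [end]
Varint 2: bytes[3:5] = E5 50 -> value 10341 (2 byte(s))
  byte[5]=0xB5 cont=1 payload=0x35=53: acc |= 53<<0 -> acc=53 shift=7
  byte[6]=0x59 cont=0 payload=0x59=89: acc |= 89<<7 -> acc=11445 shift=14 [end]
Varint 3: bytes[5:7] = B5 59 -> value 11445 (2 byte(s))
  byte[7]=0xC9 cont=1 payload=0x49=73: acc |= 73<<0 -> acc=73 shift=7
  byte[8]=0xFF cont=1 payload=0x7F=127: acc |= 127<<7 -> acc=16329 shift=14
  byte[9]=0x15 cont=0 payload=0x15=21: acc |= 21<<14 -> acc=360393 shift=21 [end]
Varint 4: bytes[7:10] = C9 FF 15 -> value 360393 (3 byte(s))
  byte[10]=0xCA cont=1 payload=0x4A=74: acc |= 74<<0 -> acc=74 shift=7
  byte[11]=0xC0 cont=1 payload=0x40=64: acc |= 64<<7 -> acc=8266 shift=14
  byte[12]=0x66 cont=0 payload=0x66=102: acc |= 102<<14 -> acc=1679434 shift=21 [end]
Varint 5: bytes[10:13] = CA C0 66 -> value 1679434 (3 byte(s))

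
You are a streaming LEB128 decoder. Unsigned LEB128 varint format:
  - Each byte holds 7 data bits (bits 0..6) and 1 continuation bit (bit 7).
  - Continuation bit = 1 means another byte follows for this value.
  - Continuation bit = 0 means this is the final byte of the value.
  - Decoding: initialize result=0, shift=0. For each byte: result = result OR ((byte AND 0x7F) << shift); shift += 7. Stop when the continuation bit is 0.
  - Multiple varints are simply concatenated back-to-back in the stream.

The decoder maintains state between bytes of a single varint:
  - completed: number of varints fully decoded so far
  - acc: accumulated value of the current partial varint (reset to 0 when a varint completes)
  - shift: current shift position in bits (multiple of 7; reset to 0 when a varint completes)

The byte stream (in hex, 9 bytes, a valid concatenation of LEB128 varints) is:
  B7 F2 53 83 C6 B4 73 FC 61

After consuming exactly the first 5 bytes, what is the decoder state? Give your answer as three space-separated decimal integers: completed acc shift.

byte[0]=0xB7 cont=1 payload=0x37: acc |= 55<<0 -> completed=0 acc=55 shift=7
byte[1]=0xF2 cont=1 payload=0x72: acc |= 114<<7 -> completed=0 acc=14647 shift=14
byte[2]=0x53 cont=0 payload=0x53: varint #1 complete (value=1374519); reset -> completed=1 acc=0 shift=0
byte[3]=0x83 cont=1 payload=0x03: acc |= 3<<0 -> completed=1 acc=3 shift=7
byte[4]=0xC6 cont=1 payload=0x46: acc |= 70<<7 -> completed=1 acc=8963 shift=14

Answer: 1 8963 14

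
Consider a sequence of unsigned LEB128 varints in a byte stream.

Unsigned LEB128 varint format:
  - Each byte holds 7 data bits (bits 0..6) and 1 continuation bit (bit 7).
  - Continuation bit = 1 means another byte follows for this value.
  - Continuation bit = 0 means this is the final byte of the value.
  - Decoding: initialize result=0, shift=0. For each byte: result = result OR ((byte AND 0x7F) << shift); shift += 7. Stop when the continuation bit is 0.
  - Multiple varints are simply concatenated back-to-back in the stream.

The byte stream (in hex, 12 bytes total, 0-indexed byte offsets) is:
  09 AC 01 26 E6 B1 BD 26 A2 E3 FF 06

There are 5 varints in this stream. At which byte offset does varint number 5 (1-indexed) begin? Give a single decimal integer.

Answer: 8

Derivation:
  byte[0]=0x09 cont=0 payload=0x09=9: acc |= 9<<0 -> acc=9 shift=7 [end]
Varint 1: bytes[0:1] = 09 -> value 9 (1 byte(s))
  byte[1]=0xAC cont=1 payload=0x2C=44: acc |= 44<<0 -> acc=44 shift=7
  byte[2]=0x01 cont=0 payload=0x01=1: acc |= 1<<7 -> acc=172 shift=14 [end]
Varint 2: bytes[1:3] = AC 01 -> value 172 (2 byte(s))
  byte[3]=0x26 cont=0 payload=0x26=38: acc |= 38<<0 -> acc=38 shift=7 [end]
Varint 3: bytes[3:4] = 26 -> value 38 (1 byte(s))
  byte[4]=0xE6 cont=1 payload=0x66=102: acc |= 102<<0 -> acc=102 shift=7
  byte[5]=0xB1 cont=1 payload=0x31=49: acc |= 49<<7 -> acc=6374 shift=14
  byte[6]=0xBD cont=1 payload=0x3D=61: acc |= 61<<14 -> acc=1005798 shift=21
  byte[7]=0x26 cont=0 payload=0x26=38: acc |= 38<<21 -> acc=80697574 shift=28 [end]
Varint 4: bytes[4:8] = E6 B1 BD 26 -> value 80697574 (4 byte(s))
  byte[8]=0xA2 cont=1 payload=0x22=34: acc |= 34<<0 -> acc=34 shift=7
  byte[9]=0xE3 cont=1 payload=0x63=99: acc |= 99<<7 -> acc=12706 shift=14
  byte[10]=0xFF cont=1 payload=0x7F=127: acc |= 127<<14 -> acc=2093474 shift=21
  byte[11]=0x06 cont=0 payload=0x06=6: acc |= 6<<21 -> acc=14676386 shift=28 [end]
Varint 5: bytes[8:12] = A2 E3 FF 06 -> value 14676386 (4 byte(s))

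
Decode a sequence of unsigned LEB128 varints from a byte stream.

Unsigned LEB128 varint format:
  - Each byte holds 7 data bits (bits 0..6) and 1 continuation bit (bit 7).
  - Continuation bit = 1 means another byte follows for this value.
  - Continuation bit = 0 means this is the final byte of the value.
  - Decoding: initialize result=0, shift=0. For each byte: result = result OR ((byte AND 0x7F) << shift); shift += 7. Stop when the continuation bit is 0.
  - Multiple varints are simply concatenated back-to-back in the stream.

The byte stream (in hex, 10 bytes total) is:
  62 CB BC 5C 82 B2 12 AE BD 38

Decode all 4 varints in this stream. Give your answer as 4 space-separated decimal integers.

Answer: 98 1515083 301314 925358

Derivation:
  byte[0]=0x62 cont=0 payload=0x62=98: acc |= 98<<0 -> acc=98 shift=7 [end]
Varint 1: bytes[0:1] = 62 -> value 98 (1 byte(s))
  byte[1]=0xCB cont=1 payload=0x4B=75: acc |= 75<<0 -> acc=75 shift=7
  byte[2]=0xBC cont=1 payload=0x3C=60: acc |= 60<<7 -> acc=7755 shift=14
  byte[3]=0x5C cont=0 payload=0x5C=92: acc |= 92<<14 -> acc=1515083 shift=21 [end]
Varint 2: bytes[1:4] = CB BC 5C -> value 1515083 (3 byte(s))
  byte[4]=0x82 cont=1 payload=0x02=2: acc |= 2<<0 -> acc=2 shift=7
  byte[5]=0xB2 cont=1 payload=0x32=50: acc |= 50<<7 -> acc=6402 shift=14
  byte[6]=0x12 cont=0 payload=0x12=18: acc |= 18<<14 -> acc=301314 shift=21 [end]
Varint 3: bytes[4:7] = 82 B2 12 -> value 301314 (3 byte(s))
  byte[7]=0xAE cont=1 payload=0x2E=46: acc |= 46<<0 -> acc=46 shift=7
  byte[8]=0xBD cont=1 payload=0x3D=61: acc |= 61<<7 -> acc=7854 shift=14
  byte[9]=0x38 cont=0 payload=0x38=56: acc |= 56<<14 -> acc=925358 shift=21 [end]
Varint 4: bytes[7:10] = AE BD 38 -> value 925358 (3 byte(s))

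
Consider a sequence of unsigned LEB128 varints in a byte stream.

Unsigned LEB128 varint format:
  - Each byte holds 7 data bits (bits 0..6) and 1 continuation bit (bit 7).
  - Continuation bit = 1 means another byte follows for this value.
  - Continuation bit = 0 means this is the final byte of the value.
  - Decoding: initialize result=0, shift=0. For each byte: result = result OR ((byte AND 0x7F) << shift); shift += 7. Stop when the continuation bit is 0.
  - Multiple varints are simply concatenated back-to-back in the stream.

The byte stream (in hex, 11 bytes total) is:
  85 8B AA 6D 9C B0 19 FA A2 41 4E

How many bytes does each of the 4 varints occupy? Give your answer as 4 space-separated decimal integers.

  byte[0]=0x85 cont=1 payload=0x05=5: acc |= 5<<0 -> acc=5 shift=7
  byte[1]=0x8B cont=1 payload=0x0B=11: acc |= 11<<7 -> acc=1413 shift=14
  byte[2]=0xAA cont=1 payload=0x2A=42: acc |= 42<<14 -> acc=689541 shift=21
  byte[3]=0x6D cont=0 payload=0x6D=109: acc |= 109<<21 -> acc=229279109 shift=28 [end]
Varint 1: bytes[0:4] = 85 8B AA 6D -> value 229279109 (4 byte(s))
  byte[4]=0x9C cont=1 payload=0x1C=28: acc |= 28<<0 -> acc=28 shift=7
  byte[5]=0xB0 cont=1 payload=0x30=48: acc |= 48<<7 -> acc=6172 shift=14
  byte[6]=0x19 cont=0 payload=0x19=25: acc |= 25<<14 -> acc=415772 shift=21 [end]
Varint 2: bytes[4:7] = 9C B0 19 -> value 415772 (3 byte(s))
  byte[7]=0xFA cont=1 payload=0x7A=122: acc |= 122<<0 -> acc=122 shift=7
  byte[8]=0xA2 cont=1 payload=0x22=34: acc |= 34<<7 -> acc=4474 shift=14
  byte[9]=0x41 cont=0 payload=0x41=65: acc |= 65<<14 -> acc=1069434 shift=21 [end]
Varint 3: bytes[7:10] = FA A2 41 -> value 1069434 (3 byte(s))
  byte[10]=0x4E cont=0 payload=0x4E=78: acc |= 78<<0 -> acc=78 shift=7 [end]
Varint 4: bytes[10:11] = 4E -> value 78 (1 byte(s))

Answer: 4 3 3 1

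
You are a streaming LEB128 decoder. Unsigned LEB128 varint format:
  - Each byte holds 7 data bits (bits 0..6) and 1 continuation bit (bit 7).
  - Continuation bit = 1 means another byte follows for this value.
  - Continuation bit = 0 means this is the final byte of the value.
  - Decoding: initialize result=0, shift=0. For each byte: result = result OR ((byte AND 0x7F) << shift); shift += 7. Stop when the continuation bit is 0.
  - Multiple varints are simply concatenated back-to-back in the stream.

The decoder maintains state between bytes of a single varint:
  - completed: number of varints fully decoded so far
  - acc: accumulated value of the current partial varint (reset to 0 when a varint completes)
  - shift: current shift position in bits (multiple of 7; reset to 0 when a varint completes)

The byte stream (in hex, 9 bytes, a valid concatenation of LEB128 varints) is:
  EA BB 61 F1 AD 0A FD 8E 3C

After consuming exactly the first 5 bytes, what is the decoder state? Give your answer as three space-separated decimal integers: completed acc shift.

Answer: 1 5873 14

Derivation:
byte[0]=0xEA cont=1 payload=0x6A: acc |= 106<<0 -> completed=0 acc=106 shift=7
byte[1]=0xBB cont=1 payload=0x3B: acc |= 59<<7 -> completed=0 acc=7658 shift=14
byte[2]=0x61 cont=0 payload=0x61: varint #1 complete (value=1596906); reset -> completed=1 acc=0 shift=0
byte[3]=0xF1 cont=1 payload=0x71: acc |= 113<<0 -> completed=1 acc=113 shift=7
byte[4]=0xAD cont=1 payload=0x2D: acc |= 45<<7 -> completed=1 acc=5873 shift=14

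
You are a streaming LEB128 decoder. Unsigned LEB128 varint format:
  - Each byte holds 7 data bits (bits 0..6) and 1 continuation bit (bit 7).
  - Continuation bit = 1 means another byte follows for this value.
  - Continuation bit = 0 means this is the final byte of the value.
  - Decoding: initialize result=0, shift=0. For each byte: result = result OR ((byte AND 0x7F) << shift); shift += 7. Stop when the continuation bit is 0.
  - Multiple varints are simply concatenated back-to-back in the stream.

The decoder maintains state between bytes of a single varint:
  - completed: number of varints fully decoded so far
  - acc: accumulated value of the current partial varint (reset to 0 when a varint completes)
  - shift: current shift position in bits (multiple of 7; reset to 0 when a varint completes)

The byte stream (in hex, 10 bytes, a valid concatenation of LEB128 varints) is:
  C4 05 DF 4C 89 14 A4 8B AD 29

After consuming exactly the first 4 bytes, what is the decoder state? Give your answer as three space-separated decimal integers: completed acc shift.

byte[0]=0xC4 cont=1 payload=0x44: acc |= 68<<0 -> completed=0 acc=68 shift=7
byte[1]=0x05 cont=0 payload=0x05: varint #1 complete (value=708); reset -> completed=1 acc=0 shift=0
byte[2]=0xDF cont=1 payload=0x5F: acc |= 95<<0 -> completed=1 acc=95 shift=7
byte[3]=0x4C cont=0 payload=0x4C: varint #2 complete (value=9823); reset -> completed=2 acc=0 shift=0

Answer: 2 0 0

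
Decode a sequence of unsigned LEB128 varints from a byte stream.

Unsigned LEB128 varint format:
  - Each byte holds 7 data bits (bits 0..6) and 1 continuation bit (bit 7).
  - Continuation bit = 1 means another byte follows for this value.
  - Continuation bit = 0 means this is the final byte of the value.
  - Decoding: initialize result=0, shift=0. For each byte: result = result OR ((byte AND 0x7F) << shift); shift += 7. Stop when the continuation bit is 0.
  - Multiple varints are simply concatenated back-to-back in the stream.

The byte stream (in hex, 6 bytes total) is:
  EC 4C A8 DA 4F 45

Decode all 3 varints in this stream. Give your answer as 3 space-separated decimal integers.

Answer: 9836 1305896 69

Derivation:
  byte[0]=0xEC cont=1 payload=0x6C=108: acc |= 108<<0 -> acc=108 shift=7
  byte[1]=0x4C cont=0 payload=0x4C=76: acc |= 76<<7 -> acc=9836 shift=14 [end]
Varint 1: bytes[0:2] = EC 4C -> value 9836 (2 byte(s))
  byte[2]=0xA8 cont=1 payload=0x28=40: acc |= 40<<0 -> acc=40 shift=7
  byte[3]=0xDA cont=1 payload=0x5A=90: acc |= 90<<7 -> acc=11560 shift=14
  byte[4]=0x4F cont=0 payload=0x4F=79: acc |= 79<<14 -> acc=1305896 shift=21 [end]
Varint 2: bytes[2:5] = A8 DA 4F -> value 1305896 (3 byte(s))
  byte[5]=0x45 cont=0 payload=0x45=69: acc |= 69<<0 -> acc=69 shift=7 [end]
Varint 3: bytes[5:6] = 45 -> value 69 (1 byte(s))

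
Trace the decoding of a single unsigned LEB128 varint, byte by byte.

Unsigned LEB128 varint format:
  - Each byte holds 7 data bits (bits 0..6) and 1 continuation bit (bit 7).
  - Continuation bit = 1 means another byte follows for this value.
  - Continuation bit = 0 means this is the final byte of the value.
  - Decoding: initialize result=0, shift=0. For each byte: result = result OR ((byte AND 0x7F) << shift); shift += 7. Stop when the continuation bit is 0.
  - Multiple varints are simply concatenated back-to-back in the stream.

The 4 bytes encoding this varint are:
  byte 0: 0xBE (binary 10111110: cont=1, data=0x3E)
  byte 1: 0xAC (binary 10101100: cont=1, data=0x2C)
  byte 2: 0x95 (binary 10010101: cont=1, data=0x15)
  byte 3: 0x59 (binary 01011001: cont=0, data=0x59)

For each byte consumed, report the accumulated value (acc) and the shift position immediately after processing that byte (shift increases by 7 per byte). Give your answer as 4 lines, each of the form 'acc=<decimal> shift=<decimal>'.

byte 0=0xBE: payload=0x3E=62, contrib = 62<<0 = 62; acc -> 62, shift -> 7
byte 1=0xAC: payload=0x2C=44, contrib = 44<<7 = 5632; acc -> 5694, shift -> 14
byte 2=0x95: payload=0x15=21, contrib = 21<<14 = 344064; acc -> 349758, shift -> 21
byte 3=0x59: payload=0x59=89, contrib = 89<<21 = 186646528; acc -> 186996286, shift -> 28

Answer: acc=62 shift=7
acc=5694 shift=14
acc=349758 shift=21
acc=186996286 shift=28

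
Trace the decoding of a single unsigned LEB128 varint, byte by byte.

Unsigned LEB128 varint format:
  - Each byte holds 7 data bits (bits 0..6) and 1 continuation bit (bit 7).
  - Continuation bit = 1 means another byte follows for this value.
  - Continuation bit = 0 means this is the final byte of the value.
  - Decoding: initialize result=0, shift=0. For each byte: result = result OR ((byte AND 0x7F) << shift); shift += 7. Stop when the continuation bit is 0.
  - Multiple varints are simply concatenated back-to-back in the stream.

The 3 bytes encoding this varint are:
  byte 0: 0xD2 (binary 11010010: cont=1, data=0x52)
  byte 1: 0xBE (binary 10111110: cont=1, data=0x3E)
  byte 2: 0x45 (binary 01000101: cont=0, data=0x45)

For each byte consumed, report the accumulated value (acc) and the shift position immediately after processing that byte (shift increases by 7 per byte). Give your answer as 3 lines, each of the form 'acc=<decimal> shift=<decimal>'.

byte 0=0xD2: payload=0x52=82, contrib = 82<<0 = 82; acc -> 82, shift -> 7
byte 1=0xBE: payload=0x3E=62, contrib = 62<<7 = 7936; acc -> 8018, shift -> 14
byte 2=0x45: payload=0x45=69, contrib = 69<<14 = 1130496; acc -> 1138514, shift -> 21

Answer: acc=82 shift=7
acc=8018 shift=14
acc=1138514 shift=21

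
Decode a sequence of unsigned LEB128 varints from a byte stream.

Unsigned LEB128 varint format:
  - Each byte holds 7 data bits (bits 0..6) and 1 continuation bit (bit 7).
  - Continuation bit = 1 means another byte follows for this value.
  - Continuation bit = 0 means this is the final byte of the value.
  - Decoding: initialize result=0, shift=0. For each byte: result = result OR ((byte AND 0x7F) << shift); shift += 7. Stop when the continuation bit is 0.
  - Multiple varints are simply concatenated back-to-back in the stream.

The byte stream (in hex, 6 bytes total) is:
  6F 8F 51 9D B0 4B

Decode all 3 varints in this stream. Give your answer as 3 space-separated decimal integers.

Answer: 111 10383 1234973

Derivation:
  byte[0]=0x6F cont=0 payload=0x6F=111: acc |= 111<<0 -> acc=111 shift=7 [end]
Varint 1: bytes[0:1] = 6F -> value 111 (1 byte(s))
  byte[1]=0x8F cont=1 payload=0x0F=15: acc |= 15<<0 -> acc=15 shift=7
  byte[2]=0x51 cont=0 payload=0x51=81: acc |= 81<<7 -> acc=10383 shift=14 [end]
Varint 2: bytes[1:3] = 8F 51 -> value 10383 (2 byte(s))
  byte[3]=0x9D cont=1 payload=0x1D=29: acc |= 29<<0 -> acc=29 shift=7
  byte[4]=0xB0 cont=1 payload=0x30=48: acc |= 48<<7 -> acc=6173 shift=14
  byte[5]=0x4B cont=0 payload=0x4B=75: acc |= 75<<14 -> acc=1234973 shift=21 [end]
Varint 3: bytes[3:6] = 9D B0 4B -> value 1234973 (3 byte(s))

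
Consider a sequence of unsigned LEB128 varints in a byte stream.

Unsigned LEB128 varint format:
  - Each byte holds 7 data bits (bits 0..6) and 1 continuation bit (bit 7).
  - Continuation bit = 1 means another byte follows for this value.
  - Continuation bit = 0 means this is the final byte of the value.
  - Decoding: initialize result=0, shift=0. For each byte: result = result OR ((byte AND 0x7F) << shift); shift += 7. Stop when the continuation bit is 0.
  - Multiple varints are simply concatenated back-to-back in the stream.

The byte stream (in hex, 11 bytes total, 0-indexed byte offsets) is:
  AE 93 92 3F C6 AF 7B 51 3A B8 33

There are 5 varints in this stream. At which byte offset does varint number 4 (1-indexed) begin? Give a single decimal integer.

  byte[0]=0xAE cont=1 payload=0x2E=46: acc |= 46<<0 -> acc=46 shift=7
  byte[1]=0x93 cont=1 payload=0x13=19: acc |= 19<<7 -> acc=2478 shift=14
  byte[2]=0x92 cont=1 payload=0x12=18: acc |= 18<<14 -> acc=297390 shift=21
  byte[3]=0x3F cont=0 payload=0x3F=63: acc |= 63<<21 -> acc=132417966 shift=28 [end]
Varint 1: bytes[0:4] = AE 93 92 3F -> value 132417966 (4 byte(s))
  byte[4]=0xC6 cont=1 payload=0x46=70: acc |= 70<<0 -> acc=70 shift=7
  byte[5]=0xAF cont=1 payload=0x2F=47: acc |= 47<<7 -> acc=6086 shift=14
  byte[6]=0x7B cont=0 payload=0x7B=123: acc |= 123<<14 -> acc=2021318 shift=21 [end]
Varint 2: bytes[4:7] = C6 AF 7B -> value 2021318 (3 byte(s))
  byte[7]=0x51 cont=0 payload=0x51=81: acc |= 81<<0 -> acc=81 shift=7 [end]
Varint 3: bytes[7:8] = 51 -> value 81 (1 byte(s))
  byte[8]=0x3A cont=0 payload=0x3A=58: acc |= 58<<0 -> acc=58 shift=7 [end]
Varint 4: bytes[8:9] = 3A -> value 58 (1 byte(s))
  byte[9]=0xB8 cont=1 payload=0x38=56: acc |= 56<<0 -> acc=56 shift=7
  byte[10]=0x33 cont=0 payload=0x33=51: acc |= 51<<7 -> acc=6584 shift=14 [end]
Varint 5: bytes[9:11] = B8 33 -> value 6584 (2 byte(s))

Answer: 8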